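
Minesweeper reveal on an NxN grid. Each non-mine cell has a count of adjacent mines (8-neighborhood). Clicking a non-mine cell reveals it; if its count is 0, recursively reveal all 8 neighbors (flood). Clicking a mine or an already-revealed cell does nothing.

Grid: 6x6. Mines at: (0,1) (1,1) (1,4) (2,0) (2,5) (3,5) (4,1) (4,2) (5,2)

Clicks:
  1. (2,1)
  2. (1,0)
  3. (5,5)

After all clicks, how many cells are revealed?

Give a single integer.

Answer: 8

Derivation:
Click 1 (2,1) count=2: revealed 1 new [(2,1)] -> total=1
Click 2 (1,0) count=3: revealed 1 new [(1,0)] -> total=2
Click 3 (5,5) count=0: revealed 6 new [(4,3) (4,4) (4,5) (5,3) (5,4) (5,5)] -> total=8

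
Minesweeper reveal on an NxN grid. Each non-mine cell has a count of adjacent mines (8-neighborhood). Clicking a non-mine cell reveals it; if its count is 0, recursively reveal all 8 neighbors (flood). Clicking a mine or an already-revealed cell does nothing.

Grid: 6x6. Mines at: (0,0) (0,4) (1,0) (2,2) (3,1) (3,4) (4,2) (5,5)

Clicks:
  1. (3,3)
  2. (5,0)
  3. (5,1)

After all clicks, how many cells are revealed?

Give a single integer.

Answer: 5

Derivation:
Click 1 (3,3) count=3: revealed 1 new [(3,3)] -> total=1
Click 2 (5,0) count=0: revealed 4 new [(4,0) (4,1) (5,0) (5,1)] -> total=5
Click 3 (5,1) count=1: revealed 0 new [(none)] -> total=5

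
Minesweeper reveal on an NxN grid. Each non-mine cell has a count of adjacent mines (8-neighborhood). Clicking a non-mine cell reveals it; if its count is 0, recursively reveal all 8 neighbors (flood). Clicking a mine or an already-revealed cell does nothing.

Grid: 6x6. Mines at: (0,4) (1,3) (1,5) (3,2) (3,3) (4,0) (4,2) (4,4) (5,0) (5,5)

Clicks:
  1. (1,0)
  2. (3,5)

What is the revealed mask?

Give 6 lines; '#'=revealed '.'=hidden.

Answer: ###...
###...
###...
##...#
......
......

Derivation:
Click 1 (1,0) count=0: revealed 11 new [(0,0) (0,1) (0,2) (1,0) (1,1) (1,2) (2,0) (2,1) (2,2) (3,0) (3,1)] -> total=11
Click 2 (3,5) count=1: revealed 1 new [(3,5)] -> total=12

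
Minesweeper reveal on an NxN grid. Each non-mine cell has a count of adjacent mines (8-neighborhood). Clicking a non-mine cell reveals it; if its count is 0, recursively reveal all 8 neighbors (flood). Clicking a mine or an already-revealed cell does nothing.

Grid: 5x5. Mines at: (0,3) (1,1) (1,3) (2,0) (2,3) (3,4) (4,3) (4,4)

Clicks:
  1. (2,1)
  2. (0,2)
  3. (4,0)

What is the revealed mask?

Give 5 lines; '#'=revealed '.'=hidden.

Click 1 (2,1) count=2: revealed 1 new [(2,1)] -> total=1
Click 2 (0,2) count=3: revealed 1 new [(0,2)] -> total=2
Click 3 (4,0) count=0: revealed 6 new [(3,0) (3,1) (3,2) (4,0) (4,1) (4,2)] -> total=8

Answer: ..#..
.....
.#...
###..
###..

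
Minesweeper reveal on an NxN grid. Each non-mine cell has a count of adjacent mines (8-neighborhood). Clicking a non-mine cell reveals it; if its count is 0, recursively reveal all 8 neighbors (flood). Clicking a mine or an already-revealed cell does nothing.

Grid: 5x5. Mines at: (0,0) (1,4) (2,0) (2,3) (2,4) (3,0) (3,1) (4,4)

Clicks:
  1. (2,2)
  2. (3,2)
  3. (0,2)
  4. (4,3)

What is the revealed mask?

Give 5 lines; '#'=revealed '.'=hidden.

Answer: .###.
.###.
..#..
..#..
...#.

Derivation:
Click 1 (2,2) count=2: revealed 1 new [(2,2)] -> total=1
Click 2 (3,2) count=2: revealed 1 new [(3,2)] -> total=2
Click 3 (0,2) count=0: revealed 6 new [(0,1) (0,2) (0,3) (1,1) (1,2) (1,3)] -> total=8
Click 4 (4,3) count=1: revealed 1 new [(4,3)] -> total=9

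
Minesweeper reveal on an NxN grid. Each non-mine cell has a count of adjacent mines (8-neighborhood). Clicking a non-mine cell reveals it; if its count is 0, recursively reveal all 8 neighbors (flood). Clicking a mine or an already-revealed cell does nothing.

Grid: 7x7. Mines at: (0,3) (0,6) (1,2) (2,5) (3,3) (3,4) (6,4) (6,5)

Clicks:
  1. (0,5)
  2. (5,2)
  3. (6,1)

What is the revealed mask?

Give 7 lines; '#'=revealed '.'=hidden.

Click 1 (0,5) count=1: revealed 1 new [(0,5)] -> total=1
Click 2 (5,2) count=0: revealed 22 new [(0,0) (0,1) (1,0) (1,1) (2,0) (2,1) (2,2) (3,0) (3,1) (3,2) (4,0) (4,1) (4,2) (4,3) (5,0) (5,1) (5,2) (5,3) (6,0) (6,1) (6,2) (6,3)] -> total=23
Click 3 (6,1) count=0: revealed 0 new [(none)] -> total=23

Answer: ##...#.
##.....
###....
###....
####...
####...
####...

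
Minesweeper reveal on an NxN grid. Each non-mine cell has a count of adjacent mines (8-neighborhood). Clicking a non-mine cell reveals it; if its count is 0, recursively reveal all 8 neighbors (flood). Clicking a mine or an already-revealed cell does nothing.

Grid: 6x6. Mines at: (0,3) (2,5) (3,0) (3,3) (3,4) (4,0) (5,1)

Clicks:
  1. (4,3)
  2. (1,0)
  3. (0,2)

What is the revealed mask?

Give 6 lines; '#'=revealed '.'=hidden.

Answer: ###...
###...
###...
......
...#..
......

Derivation:
Click 1 (4,3) count=2: revealed 1 new [(4,3)] -> total=1
Click 2 (1,0) count=0: revealed 9 new [(0,0) (0,1) (0,2) (1,0) (1,1) (1,2) (2,0) (2,1) (2,2)] -> total=10
Click 3 (0,2) count=1: revealed 0 new [(none)] -> total=10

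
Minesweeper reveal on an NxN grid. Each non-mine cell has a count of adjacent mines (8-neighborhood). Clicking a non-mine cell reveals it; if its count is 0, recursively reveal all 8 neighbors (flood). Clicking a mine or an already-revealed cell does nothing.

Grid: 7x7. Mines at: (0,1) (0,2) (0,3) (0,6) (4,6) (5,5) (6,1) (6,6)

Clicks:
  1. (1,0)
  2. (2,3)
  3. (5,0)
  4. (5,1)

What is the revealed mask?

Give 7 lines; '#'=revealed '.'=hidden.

Answer: .......
#######
#######
#######
######.
#####..
..###..

Derivation:
Click 1 (1,0) count=1: revealed 1 new [(1,0)] -> total=1
Click 2 (2,3) count=0: revealed 34 new [(1,1) (1,2) (1,3) (1,4) (1,5) (1,6) (2,0) (2,1) (2,2) (2,3) (2,4) (2,5) (2,6) (3,0) (3,1) (3,2) (3,3) (3,4) (3,5) (3,6) (4,0) (4,1) (4,2) (4,3) (4,4) (4,5) (5,0) (5,1) (5,2) (5,3) (5,4) (6,2) (6,3) (6,4)] -> total=35
Click 3 (5,0) count=1: revealed 0 new [(none)] -> total=35
Click 4 (5,1) count=1: revealed 0 new [(none)] -> total=35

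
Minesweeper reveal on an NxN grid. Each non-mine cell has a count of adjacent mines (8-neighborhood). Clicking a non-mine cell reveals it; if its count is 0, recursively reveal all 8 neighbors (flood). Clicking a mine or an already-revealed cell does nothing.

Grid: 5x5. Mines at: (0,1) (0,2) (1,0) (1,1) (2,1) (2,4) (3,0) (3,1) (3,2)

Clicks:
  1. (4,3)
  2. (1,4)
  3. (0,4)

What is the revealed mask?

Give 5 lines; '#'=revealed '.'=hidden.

Click 1 (4,3) count=1: revealed 1 new [(4,3)] -> total=1
Click 2 (1,4) count=1: revealed 1 new [(1,4)] -> total=2
Click 3 (0,4) count=0: revealed 3 new [(0,3) (0,4) (1,3)] -> total=5

Answer: ...##
...##
.....
.....
...#.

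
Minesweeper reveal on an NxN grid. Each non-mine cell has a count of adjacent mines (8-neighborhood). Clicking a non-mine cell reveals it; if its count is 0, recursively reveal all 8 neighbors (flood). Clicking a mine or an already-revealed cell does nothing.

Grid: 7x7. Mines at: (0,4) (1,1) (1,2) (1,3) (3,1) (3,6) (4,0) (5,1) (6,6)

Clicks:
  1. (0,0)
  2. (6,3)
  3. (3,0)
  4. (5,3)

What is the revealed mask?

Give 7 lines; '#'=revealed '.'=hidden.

Click 1 (0,0) count=1: revealed 1 new [(0,0)] -> total=1
Click 2 (6,3) count=0: revealed 20 new [(2,2) (2,3) (2,4) (2,5) (3,2) (3,3) (3,4) (3,5) (4,2) (4,3) (4,4) (4,5) (5,2) (5,3) (5,4) (5,5) (6,2) (6,3) (6,4) (6,5)] -> total=21
Click 3 (3,0) count=2: revealed 1 new [(3,0)] -> total=22
Click 4 (5,3) count=0: revealed 0 new [(none)] -> total=22

Answer: #......
.......
..####.
#.####.
..####.
..####.
..####.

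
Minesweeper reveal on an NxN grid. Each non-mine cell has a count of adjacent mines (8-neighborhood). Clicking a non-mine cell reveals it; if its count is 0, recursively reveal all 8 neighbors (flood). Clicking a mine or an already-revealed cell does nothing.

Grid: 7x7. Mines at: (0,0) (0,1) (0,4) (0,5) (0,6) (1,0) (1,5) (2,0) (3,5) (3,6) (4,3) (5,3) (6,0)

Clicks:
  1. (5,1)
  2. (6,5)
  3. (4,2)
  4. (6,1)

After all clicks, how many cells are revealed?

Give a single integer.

Click 1 (5,1) count=1: revealed 1 new [(5,1)] -> total=1
Click 2 (6,5) count=0: revealed 9 new [(4,4) (4,5) (4,6) (5,4) (5,5) (5,6) (6,4) (6,5) (6,6)] -> total=10
Click 3 (4,2) count=2: revealed 1 new [(4,2)] -> total=11
Click 4 (6,1) count=1: revealed 1 new [(6,1)] -> total=12

Answer: 12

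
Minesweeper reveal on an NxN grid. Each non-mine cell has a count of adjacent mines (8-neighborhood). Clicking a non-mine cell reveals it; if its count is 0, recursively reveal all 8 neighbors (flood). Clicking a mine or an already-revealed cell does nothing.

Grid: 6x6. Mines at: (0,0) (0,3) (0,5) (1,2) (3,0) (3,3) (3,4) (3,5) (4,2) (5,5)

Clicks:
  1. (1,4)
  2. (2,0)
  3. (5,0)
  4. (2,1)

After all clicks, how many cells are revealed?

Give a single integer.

Click 1 (1,4) count=2: revealed 1 new [(1,4)] -> total=1
Click 2 (2,0) count=1: revealed 1 new [(2,0)] -> total=2
Click 3 (5,0) count=0: revealed 4 new [(4,0) (4,1) (5,0) (5,1)] -> total=6
Click 4 (2,1) count=2: revealed 1 new [(2,1)] -> total=7

Answer: 7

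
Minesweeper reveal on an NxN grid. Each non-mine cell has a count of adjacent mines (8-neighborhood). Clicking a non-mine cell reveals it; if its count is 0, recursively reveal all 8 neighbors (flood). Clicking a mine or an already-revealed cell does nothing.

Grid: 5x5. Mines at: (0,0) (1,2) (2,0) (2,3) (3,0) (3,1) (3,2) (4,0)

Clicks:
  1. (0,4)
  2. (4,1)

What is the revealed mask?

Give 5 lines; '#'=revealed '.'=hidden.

Click 1 (0,4) count=0: revealed 4 new [(0,3) (0,4) (1,3) (1,4)] -> total=4
Click 2 (4,1) count=4: revealed 1 new [(4,1)] -> total=5

Answer: ...##
...##
.....
.....
.#...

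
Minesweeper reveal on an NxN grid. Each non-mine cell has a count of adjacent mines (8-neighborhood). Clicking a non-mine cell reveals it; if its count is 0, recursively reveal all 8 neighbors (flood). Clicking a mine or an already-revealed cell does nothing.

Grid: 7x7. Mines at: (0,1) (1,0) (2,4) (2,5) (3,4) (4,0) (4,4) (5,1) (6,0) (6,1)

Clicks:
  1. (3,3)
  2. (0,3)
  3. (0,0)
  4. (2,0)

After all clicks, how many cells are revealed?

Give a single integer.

Answer: 13

Derivation:
Click 1 (3,3) count=3: revealed 1 new [(3,3)] -> total=1
Click 2 (0,3) count=0: revealed 10 new [(0,2) (0,3) (0,4) (0,5) (0,6) (1,2) (1,3) (1,4) (1,5) (1,6)] -> total=11
Click 3 (0,0) count=2: revealed 1 new [(0,0)] -> total=12
Click 4 (2,0) count=1: revealed 1 new [(2,0)] -> total=13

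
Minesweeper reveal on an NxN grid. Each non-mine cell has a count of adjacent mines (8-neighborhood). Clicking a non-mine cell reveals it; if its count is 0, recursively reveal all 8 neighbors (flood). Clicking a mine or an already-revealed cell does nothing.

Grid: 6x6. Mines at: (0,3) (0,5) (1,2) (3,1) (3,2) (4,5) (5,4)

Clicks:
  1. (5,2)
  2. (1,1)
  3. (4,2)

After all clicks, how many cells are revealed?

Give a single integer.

Answer: 9

Derivation:
Click 1 (5,2) count=0: revealed 8 new [(4,0) (4,1) (4,2) (4,3) (5,0) (5,1) (5,2) (5,3)] -> total=8
Click 2 (1,1) count=1: revealed 1 new [(1,1)] -> total=9
Click 3 (4,2) count=2: revealed 0 new [(none)] -> total=9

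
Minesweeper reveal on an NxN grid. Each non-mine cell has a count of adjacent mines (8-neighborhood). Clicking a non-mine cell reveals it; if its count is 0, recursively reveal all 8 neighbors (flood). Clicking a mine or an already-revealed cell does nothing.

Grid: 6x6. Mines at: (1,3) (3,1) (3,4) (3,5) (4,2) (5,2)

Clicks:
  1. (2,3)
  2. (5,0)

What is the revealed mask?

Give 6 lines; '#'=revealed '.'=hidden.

Click 1 (2,3) count=2: revealed 1 new [(2,3)] -> total=1
Click 2 (5,0) count=0: revealed 4 new [(4,0) (4,1) (5,0) (5,1)] -> total=5

Answer: ......
......
...#..
......
##....
##....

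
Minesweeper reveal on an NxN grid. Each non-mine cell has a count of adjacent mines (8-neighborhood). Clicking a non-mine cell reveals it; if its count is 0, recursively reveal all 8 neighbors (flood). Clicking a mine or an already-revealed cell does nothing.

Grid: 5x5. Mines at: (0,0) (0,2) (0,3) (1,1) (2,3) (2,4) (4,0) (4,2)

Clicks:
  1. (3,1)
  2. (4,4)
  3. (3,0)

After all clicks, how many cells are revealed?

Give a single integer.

Answer: 6

Derivation:
Click 1 (3,1) count=2: revealed 1 new [(3,1)] -> total=1
Click 2 (4,4) count=0: revealed 4 new [(3,3) (3,4) (4,3) (4,4)] -> total=5
Click 3 (3,0) count=1: revealed 1 new [(3,0)] -> total=6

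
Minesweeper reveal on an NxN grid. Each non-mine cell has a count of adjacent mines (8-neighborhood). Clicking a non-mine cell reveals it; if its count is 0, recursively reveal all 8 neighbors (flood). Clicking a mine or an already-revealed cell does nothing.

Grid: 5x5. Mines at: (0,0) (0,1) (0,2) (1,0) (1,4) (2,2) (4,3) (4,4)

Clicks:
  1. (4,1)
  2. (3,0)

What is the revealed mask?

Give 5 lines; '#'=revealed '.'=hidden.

Answer: .....
.....
##...
###..
###..

Derivation:
Click 1 (4,1) count=0: revealed 8 new [(2,0) (2,1) (3,0) (3,1) (3,2) (4,0) (4,1) (4,2)] -> total=8
Click 2 (3,0) count=0: revealed 0 new [(none)] -> total=8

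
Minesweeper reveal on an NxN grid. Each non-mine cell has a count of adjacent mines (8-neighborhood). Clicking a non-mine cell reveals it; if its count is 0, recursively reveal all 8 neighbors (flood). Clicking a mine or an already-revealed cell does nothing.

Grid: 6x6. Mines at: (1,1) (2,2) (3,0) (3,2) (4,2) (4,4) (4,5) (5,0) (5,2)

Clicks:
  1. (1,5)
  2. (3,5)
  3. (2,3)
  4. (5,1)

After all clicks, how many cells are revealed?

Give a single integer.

Click 1 (1,5) count=0: revealed 14 new [(0,2) (0,3) (0,4) (0,5) (1,2) (1,3) (1,4) (1,5) (2,3) (2,4) (2,5) (3,3) (3,4) (3,5)] -> total=14
Click 2 (3,5) count=2: revealed 0 new [(none)] -> total=14
Click 3 (2,3) count=2: revealed 0 new [(none)] -> total=14
Click 4 (5,1) count=3: revealed 1 new [(5,1)] -> total=15

Answer: 15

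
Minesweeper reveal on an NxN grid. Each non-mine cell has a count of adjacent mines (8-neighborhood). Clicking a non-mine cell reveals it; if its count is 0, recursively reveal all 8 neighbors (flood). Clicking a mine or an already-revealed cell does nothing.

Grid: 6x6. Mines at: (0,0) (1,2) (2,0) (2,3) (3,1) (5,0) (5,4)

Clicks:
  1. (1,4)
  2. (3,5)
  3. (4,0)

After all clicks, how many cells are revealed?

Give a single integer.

Click 1 (1,4) count=1: revealed 1 new [(1,4)] -> total=1
Click 2 (3,5) count=0: revealed 11 new [(0,3) (0,4) (0,5) (1,3) (1,5) (2,4) (2,5) (3,4) (3,5) (4,4) (4,5)] -> total=12
Click 3 (4,0) count=2: revealed 1 new [(4,0)] -> total=13

Answer: 13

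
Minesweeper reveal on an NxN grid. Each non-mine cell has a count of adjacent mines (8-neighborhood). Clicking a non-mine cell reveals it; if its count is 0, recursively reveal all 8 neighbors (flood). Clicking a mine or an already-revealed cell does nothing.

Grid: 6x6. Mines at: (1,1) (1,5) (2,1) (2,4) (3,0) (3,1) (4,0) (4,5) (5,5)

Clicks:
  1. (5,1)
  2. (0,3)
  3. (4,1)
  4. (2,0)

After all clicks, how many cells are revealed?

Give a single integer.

Click 1 (5,1) count=1: revealed 1 new [(5,1)] -> total=1
Click 2 (0,3) count=0: revealed 6 new [(0,2) (0,3) (0,4) (1,2) (1,3) (1,4)] -> total=7
Click 3 (4,1) count=3: revealed 1 new [(4,1)] -> total=8
Click 4 (2,0) count=4: revealed 1 new [(2,0)] -> total=9

Answer: 9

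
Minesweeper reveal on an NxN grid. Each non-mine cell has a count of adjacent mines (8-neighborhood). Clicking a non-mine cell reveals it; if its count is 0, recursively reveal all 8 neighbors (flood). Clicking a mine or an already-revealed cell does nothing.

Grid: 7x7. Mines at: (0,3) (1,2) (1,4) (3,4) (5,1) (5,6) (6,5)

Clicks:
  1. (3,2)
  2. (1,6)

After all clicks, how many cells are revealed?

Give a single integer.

Answer: 26

Derivation:
Click 1 (3,2) count=0: revealed 16 new [(0,0) (0,1) (1,0) (1,1) (2,0) (2,1) (2,2) (2,3) (3,0) (3,1) (3,2) (3,3) (4,0) (4,1) (4,2) (4,3)] -> total=16
Click 2 (1,6) count=0: revealed 10 new [(0,5) (0,6) (1,5) (1,6) (2,5) (2,6) (3,5) (3,6) (4,5) (4,6)] -> total=26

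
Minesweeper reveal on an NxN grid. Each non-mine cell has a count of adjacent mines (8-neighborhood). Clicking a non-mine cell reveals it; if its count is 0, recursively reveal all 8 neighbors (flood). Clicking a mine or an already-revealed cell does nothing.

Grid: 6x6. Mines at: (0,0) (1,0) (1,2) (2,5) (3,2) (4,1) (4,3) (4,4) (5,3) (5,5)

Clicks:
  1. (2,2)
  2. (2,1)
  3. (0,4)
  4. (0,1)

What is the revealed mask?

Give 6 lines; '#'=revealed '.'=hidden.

Answer: .#.###
...###
.##...
......
......
......

Derivation:
Click 1 (2,2) count=2: revealed 1 new [(2,2)] -> total=1
Click 2 (2,1) count=3: revealed 1 new [(2,1)] -> total=2
Click 3 (0,4) count=0: revealed 6 new [(0,3) (0,4) (0,5) (1,3) (1,4) (1,5)] -> total=8
Click 4 (0,1) count=3: revealed 1 new [(0,1)] -> total=9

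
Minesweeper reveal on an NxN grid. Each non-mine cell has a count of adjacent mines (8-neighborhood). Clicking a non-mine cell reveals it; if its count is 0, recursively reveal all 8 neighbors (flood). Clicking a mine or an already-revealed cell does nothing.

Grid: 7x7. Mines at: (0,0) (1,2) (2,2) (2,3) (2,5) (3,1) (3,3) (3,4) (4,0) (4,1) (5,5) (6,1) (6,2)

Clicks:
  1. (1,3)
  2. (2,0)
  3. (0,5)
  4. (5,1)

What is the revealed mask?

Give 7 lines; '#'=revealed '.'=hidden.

Answer: ...####
...####
#......
.......
.......
.#.....
.......

Derivation:
Click 1 (1,3) count=3: revealed 1 new [(1,3)] -> total=1
Click 2 (2,0) count=1: revealed 1 new [(2,0)] -> total=2
Click 3 (0,5) count=0: revealed 7 new [(0,3) (0,4) (0,5) (0,6) (1,4) (1,5) (1,6)] -> total=9
Click 4 (5,1) count=4: revealed 1 new [(5,1)] -> total=10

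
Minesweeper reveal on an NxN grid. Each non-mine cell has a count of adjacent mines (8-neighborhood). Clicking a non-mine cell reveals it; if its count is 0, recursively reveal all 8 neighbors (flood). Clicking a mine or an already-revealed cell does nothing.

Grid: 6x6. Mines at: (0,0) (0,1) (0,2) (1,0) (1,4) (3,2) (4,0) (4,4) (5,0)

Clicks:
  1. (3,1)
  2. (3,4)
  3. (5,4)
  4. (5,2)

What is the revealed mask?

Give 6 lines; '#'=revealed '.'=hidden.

Click 1 (3,1) count=2: revealed 1 new [(3,1)] -> total=1
Click 2 (3,4) count=1: revealed 1 new [(3,4)] -> total=2
Click 3 (5,4) count=1: revealed 1 new [(5,4)] -> total=3
Click 4 (5,2) count=0: revealed 6 new [(4,1) (4,2) (4,3) (5,1) (5,2) (5,3)] -> total=9

Answer: ......
......
......
.#..#.
.###..
.####.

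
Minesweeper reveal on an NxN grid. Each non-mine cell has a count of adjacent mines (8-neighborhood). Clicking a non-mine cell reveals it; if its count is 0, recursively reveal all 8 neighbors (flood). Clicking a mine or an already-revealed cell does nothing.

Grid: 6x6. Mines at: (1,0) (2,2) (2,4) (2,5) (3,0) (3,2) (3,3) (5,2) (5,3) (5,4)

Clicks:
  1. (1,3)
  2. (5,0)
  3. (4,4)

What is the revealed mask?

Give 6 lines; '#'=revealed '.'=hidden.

Answer: ......
...#..
......
......
##..#.
##....

Derivation:
Click 1 (1,3) count=2: revealed 1 new [(1,3)] -> total=1
Click 2 (5,0) count=0: revealed 4 new [(4,0) (4,1) (5,0) (5,1)] -> total=5
Click 3 (4,4) count=3: revealed 1 new [(4,4)] -> total=6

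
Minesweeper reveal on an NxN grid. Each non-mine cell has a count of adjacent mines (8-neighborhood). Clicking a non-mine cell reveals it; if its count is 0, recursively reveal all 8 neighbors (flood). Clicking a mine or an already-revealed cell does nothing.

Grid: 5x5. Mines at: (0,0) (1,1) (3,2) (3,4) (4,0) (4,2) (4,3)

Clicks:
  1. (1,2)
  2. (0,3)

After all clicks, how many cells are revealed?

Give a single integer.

Answer: 9

Derivation:
Click 1 (1,2) count=1: revealed 1 new [(1,2)] -> total=1
Click 2 (0,3) count=0: revealed 8 new [(0,2) (0,3) (0,4) (1,3) (1,4) (2,2) (2,3) (2,4)] -> total=9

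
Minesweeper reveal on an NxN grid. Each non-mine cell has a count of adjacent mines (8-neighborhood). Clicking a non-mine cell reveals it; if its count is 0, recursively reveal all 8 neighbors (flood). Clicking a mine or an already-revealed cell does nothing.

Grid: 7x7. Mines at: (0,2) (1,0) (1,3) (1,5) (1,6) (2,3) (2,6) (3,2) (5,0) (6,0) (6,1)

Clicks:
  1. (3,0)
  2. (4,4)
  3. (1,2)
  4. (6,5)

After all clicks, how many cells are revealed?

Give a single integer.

Answer: 26

Derivation:
Click 1 (3,0) count=0: revealed 6 new [(2,0) (2,1) (3,0) (3,1) (4,0) (4,1)] -> total=6
Click 2 (4,4) count=0: revealed 19 new [(3,3) (3,4) (3,5) (3,6) (4,2) (4,3) (4,4) (4,5) (4,6) (5,2) (5,3) (5,4) (5,5) (5,6) (6,2) (6,3) (6,4) (6,5) (6,6)] -> total=25
Click 3 (1,2) count=3: revealed 1 new [(1,2)] -> total=26
Click 4 (6,5) count=0: revealed 0 new [(none)] -> total=26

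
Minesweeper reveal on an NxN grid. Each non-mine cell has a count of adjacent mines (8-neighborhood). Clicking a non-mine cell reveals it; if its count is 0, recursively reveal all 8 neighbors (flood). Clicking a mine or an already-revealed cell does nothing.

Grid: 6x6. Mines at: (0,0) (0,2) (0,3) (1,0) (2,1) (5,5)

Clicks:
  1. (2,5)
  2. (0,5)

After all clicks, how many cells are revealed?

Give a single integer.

Answer: 27

Derivation:
Click 1 (2,5) count=0: revealed 27 new [(0,4) (0,5) (1,2) (1,3) (1,4) (1,5) (2,2) (2,3) (2,4) (2,5) (3,0) (3,1) (3,2) (3,3) (3,4) (3,5) (4,0) (4,1) (4,2) (4,3) (4,4) (4,5) (5,0) (5,1) (5,2) (5,3) (5,4)] -> total=27
Click 2 (0,5) count=0: revealed 0 new [(none)] -> total=27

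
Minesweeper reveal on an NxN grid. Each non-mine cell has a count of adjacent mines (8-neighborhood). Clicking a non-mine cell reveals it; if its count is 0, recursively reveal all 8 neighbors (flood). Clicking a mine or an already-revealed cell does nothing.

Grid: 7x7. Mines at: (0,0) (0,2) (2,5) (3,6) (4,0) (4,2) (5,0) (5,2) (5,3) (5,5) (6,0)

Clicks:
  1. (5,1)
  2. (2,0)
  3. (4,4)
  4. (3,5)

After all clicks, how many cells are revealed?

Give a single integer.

Answer: 18

Derivation:
Click 1 (5,1) count=5: revealed 1 new [(5,1)] -> total=1
Click 2 (2,0) count=0: revealed 15 new [(1,0) (1,1) (1,2) (1,3) (1,4) (2,0) (2,1) (2,2) (2,3) (2,4) (3,0) (3,1) (3,2) (3,3) (3,4)] -> total=16
Click 3 (4,4) count=2: revealed 1 new [(4,4)] -> total=17
Click 4 (3,5) count=2: revealed 1 new [(3,5)] -> total=18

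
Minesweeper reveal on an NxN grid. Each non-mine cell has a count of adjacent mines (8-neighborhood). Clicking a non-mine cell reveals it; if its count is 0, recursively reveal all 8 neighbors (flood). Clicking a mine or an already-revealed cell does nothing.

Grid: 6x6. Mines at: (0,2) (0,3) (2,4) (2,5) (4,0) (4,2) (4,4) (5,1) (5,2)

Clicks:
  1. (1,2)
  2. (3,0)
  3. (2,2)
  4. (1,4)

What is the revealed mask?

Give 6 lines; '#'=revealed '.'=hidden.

Click 1 (1,2) count=2: revealed 1 new [(1,2)] -> total=1
Click 2 (3,0) count=1: revealed 1 new [(3,0)] -> total=2
Click 3 (2,2) count=0: revealed 12 new [(0,0) (0,1) (1,0) (1,1) (1,3) (2,0) (2,1) (2,2) (2,3) (3,1) (3,2) (3,3)] -> total=14
Click 4 (1,4) count=3: revealed 1 new [(1,4)] -> total=15

Answer: ##....
#####.
####..
####..
......
......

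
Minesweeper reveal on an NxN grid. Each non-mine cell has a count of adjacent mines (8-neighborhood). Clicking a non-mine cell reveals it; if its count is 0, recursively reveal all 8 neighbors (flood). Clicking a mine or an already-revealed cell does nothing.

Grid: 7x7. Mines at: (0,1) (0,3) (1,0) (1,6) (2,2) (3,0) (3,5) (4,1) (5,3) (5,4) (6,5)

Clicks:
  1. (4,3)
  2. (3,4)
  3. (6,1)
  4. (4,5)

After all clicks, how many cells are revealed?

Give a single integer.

Answer: 9

Derivation:
Click 1 (4,3) count=2: revealed 1 new [(4,3)] -> total=1
Click 2 (3,4) count=1: revealed 1 new [(3,4)] -> total=2
Click 3 (6,1) count=0: revealed 6 new [(5,0) (5,1) (5,2) (6,0) (6,1) (6,2)] -> total=8
Click 4 (4,5) count=2: revealed 1 new [(4,5)] -> total=9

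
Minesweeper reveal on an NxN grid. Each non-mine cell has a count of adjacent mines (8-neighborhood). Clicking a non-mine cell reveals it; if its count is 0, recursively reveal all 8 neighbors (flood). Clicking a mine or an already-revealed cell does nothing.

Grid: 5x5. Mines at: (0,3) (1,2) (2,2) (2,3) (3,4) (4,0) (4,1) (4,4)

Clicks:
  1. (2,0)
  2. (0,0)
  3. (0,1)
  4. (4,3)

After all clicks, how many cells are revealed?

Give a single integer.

Answer: 9

Derivation:
Click 1 (2,0) count=0: revealed 8 new [(0,0) (0,1) (1,0) (1,1) (2,0) (2,1) (3,0) (3,1)] -> total=8
Click 2 (0,0) count=0: revealed 0 new [(none)] -> total=8
Click 3 (0,1) count=1: revealed 0 new [(none)] -> total=8
Click 4 (4,3) count=2: revealed 1 new [(4,3)] -> total=9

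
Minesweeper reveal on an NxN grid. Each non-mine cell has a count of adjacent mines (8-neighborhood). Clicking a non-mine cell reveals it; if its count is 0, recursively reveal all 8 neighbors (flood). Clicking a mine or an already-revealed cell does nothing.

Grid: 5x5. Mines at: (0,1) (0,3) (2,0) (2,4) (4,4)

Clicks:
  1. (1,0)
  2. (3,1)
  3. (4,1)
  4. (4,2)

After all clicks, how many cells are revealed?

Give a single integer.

Click 1 (1,0) count=2: revealed 1 new [(1,0)] -> total=1
Click 2 (3,1) count=1: revealed 1 new [(3,1)] -> total=2
Click 3 (4,1) count=0: revealed 13 new [(1,1) (1,2) (1,3) (2,1) (2,2) (2,3) (3,0) (3,2) (3,3) (4,0) (4,1) (4,2) (4,3)] -> total=15
Click 4 (4,2) count=0: revealed 0 new [(none)] -> total=15

Answer: 15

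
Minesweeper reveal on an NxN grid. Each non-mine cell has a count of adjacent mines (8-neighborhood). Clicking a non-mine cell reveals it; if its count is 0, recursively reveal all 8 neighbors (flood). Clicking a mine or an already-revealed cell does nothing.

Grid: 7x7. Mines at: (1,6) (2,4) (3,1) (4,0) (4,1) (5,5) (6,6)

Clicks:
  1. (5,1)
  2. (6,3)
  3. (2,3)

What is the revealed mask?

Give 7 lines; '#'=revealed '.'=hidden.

Answer: .......
.......
...#...
..###..
..###..
#####..
#####..

Derivation:
Click 1 (5,1) count=2: revealed 1 new [(5,1)] -> total=1
Click 2 (6,3) count=0: revealed 15 new [(3,2) (3,3) (3,4) (4,2) (4,3) (4,4) (5,0) (5,2) (5,3) (5,4) (6,0) (6,1) (6,2) (6,3) (6,4)] -> total=16
Click 3 (2,3) count=1: revealed 1 new [(2,3)] -> total=17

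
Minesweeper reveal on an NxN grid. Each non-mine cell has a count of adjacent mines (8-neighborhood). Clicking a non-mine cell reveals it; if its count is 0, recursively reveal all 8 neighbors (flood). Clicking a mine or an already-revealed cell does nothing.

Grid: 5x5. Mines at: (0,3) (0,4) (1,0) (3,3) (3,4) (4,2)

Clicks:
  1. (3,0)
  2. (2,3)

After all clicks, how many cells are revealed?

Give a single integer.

Answer: 7

Derivation:
Click 1 (3,0) count=0: revealed 6 new [(2,0) (2,1) (3,0) (3,1) (4,0) (4,1)] -> total=6
Click 2 (2,3) count=2: revealed 1 new [(2,3)] -> total=7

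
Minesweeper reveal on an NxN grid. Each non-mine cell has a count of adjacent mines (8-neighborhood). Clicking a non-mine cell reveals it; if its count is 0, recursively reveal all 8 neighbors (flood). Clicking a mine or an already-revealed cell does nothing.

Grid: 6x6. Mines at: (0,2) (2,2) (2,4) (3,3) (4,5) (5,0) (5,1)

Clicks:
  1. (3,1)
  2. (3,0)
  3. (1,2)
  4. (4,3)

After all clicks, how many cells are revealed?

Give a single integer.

Click 1 (3,1) count=1: revealed 1 new [(3,1)] -> total=1
Click 2 (3,0) count=0: revealed 9 new [(0,0) (0,1) (1,0) (1,1) (2,0) (2,1) (3,0) (4,0) (4,1)] -> total=10
Click 3 (1,2) count=2: revealed 1 new [(1,2)] -> total=11
Click 4 (4,3) count=1: revealed 1 new [(4,3)] -> total=12

Answer: 12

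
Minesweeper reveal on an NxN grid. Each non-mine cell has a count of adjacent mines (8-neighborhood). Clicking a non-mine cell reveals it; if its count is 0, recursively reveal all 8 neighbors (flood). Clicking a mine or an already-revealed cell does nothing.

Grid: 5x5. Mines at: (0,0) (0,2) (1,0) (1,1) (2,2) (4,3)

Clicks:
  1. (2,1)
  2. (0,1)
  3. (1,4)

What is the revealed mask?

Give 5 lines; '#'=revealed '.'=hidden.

Answer: .#.##
...##
.#.##
...##
.....

Derivation:
Click 1 (2,1) count=3: revealed 1 new [(2,1)] -> total=1
Click 2 (0,1) count=4: revealed 1 new [(0,1)] -> total=2
Click 3 (1,4) count=0: revealed 8 new [(0,3) (0,4) (1,3) (1,4) (2,3) (2,4) (3,3) (3,4)] -> total=10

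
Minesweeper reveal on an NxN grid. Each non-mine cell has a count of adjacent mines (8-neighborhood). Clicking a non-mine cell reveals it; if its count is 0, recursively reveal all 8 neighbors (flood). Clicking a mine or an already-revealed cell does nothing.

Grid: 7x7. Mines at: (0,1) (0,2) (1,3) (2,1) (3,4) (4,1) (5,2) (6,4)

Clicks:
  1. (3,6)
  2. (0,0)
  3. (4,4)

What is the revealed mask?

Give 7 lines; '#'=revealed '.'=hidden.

Click 1 (3,6) count=0: revealed 17 new [(0,4) (0,5) (0,6) (1,4) (1,5) (1,6) (2,4) (2,5) (2,6) (3,5) (3,6) (4,5) (4,6) (5,5) (5,6) (6,5) (6,6)] -> total=17
Click 2 (0,0) count=1: revealed 1 new [(0,0)] -> total=18
Click 3 (4,4) count=1: revealed 1 new [(4,4)] -> total=19

Answer: #...###
....###
....###
.....##
....###
.....##
.....##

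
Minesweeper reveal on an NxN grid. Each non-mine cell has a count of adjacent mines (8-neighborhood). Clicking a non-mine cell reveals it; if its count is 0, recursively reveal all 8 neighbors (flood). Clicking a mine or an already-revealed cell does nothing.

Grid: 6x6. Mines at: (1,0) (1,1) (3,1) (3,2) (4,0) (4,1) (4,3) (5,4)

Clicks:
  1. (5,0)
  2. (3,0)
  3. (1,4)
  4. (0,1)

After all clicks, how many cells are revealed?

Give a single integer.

Click 1 (5,0) count=2: revealed 1 new [(5,0)] -> total=1
Click 2 (3,0) count=3: revealed 1 new [(3,0)] -> total=2
Click 3 (1,4) count=0: revealed 17 new [(0,2) (0,3) (0,4) (0,5) (1,2) (1,3) (1,4) (1,5) (2,2) (2,3) (2,4) (2,5) (3,3) (3,4) (3,5) (4,4) (4,5)] -> total=19
Click 4 (0,1) count=2: revealed 1 new [(0,1)] -> total=20

Answer: 20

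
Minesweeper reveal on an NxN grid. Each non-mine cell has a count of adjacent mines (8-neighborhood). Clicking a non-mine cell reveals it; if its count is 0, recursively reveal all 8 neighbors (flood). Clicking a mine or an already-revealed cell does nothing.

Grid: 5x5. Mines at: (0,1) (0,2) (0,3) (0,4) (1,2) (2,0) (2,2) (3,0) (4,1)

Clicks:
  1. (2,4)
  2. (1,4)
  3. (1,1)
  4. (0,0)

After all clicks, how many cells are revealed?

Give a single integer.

Answer: 12

Derivation:
Click 1 (2,4) count=0: revealed 10 new [(1,3) (1,4) (2,3) (2,4) (3,2) (3,3) (3,4) (4,2) (4,3) (4,4)] -> total=10
Click 2 (1,4) count=2: revealed 0 new [(none)] -> total=10
Click 3 (1,1) count=5: revealed 1 new [(1,1)] -> total=11
Click 4 (0,0) count=1: revealed 1 new [(0,0)] -> total=12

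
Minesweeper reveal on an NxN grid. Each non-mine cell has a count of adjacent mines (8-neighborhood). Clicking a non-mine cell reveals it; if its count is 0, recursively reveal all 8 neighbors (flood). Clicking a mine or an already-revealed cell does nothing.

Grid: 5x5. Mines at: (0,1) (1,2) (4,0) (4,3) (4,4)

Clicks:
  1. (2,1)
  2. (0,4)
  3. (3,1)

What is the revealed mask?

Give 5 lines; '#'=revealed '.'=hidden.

Click 1 (2,1) count=1: revealed 1 new [(2,1)] -> total=1
Click 2 (0,4) count=0: revealed 8 new [(0,3) (0,4) (1,3) (1,4) (2,3) (2,4) (3,3) (3,4)] -> total=9
Click 3 (3,1) count=1: revealed 1 new [(3,1)] -> total=10

Answer: ...##
...##
.#.##
.#.##
.....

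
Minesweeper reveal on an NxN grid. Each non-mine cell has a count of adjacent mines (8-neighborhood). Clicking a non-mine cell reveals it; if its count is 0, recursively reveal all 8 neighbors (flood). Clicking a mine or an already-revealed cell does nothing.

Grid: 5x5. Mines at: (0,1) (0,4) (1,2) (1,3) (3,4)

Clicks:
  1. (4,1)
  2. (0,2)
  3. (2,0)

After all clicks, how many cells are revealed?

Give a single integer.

Answer: 15

Derivation:
Click 1 (4,1) count=0: revealed 14 new [(1,0) (1,1) (2,0) (2,1) (2,2) (2,3) (3,0) (3,1) (3,2) (3,3) (4,0) (4,1) (4,2) (4,3)] -> total=14
Click 2 (0,2) count=3: revealed 1 new [(0,2)] -> total=15
Click 3 (2,0) count=0: revealed 0 new [(none)] -> total=15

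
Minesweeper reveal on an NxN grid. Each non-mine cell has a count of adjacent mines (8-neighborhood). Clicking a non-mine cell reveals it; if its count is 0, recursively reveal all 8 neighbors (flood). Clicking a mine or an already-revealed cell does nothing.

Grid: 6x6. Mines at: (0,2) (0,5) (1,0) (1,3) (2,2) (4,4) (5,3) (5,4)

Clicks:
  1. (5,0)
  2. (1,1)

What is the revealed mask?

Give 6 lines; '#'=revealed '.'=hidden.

Click 1 (5,0) count=0: revealed 11 new [(2,0) (2,1) (3,0) (3,1) (3,2) (4,0) (4,1) (4,2) (5,0) (5,1) (5,2)] -> total=11
Click 2 (1,1) count=3: revealed 1 new [(1,1)] -> total=12

Answer: ......
.#....
##....
###...
###...
###...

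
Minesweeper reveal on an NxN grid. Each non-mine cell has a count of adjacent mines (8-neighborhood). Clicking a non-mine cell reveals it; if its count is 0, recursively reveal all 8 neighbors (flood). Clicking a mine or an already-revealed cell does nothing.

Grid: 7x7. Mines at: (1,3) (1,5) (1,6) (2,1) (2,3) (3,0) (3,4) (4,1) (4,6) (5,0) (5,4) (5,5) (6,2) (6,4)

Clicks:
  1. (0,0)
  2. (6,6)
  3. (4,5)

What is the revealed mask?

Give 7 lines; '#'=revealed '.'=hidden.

Click 1 (0,0) count=0: revealed 6 new [(0,0) (0,1) (0,2) (1,0) (1,1) (1,2)] -> total=6
Click 2 (6,6) count=1: revealed 1 new [(6,6)] -> total=7
Click 3 (4,5) count=4: revealed 1 new [(4,5)] -> total=8

Answer: ###....
###....
.......
.......
.....#.
.......
......#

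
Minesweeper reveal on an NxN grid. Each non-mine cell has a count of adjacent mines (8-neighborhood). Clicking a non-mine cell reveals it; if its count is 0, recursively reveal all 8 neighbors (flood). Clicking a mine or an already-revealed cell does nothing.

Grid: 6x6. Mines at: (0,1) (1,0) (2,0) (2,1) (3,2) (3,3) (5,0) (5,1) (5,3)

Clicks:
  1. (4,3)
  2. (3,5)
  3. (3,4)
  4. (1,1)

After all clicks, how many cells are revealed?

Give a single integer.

Answer: 20

Derivation:
Click 1 (4,3) count=3: revealed 1 new [(4,3)] -> total=1
Click 2 (3,5) count=0: revealed 18 new [(0,2) (0,3) (0,4) (0,5) (1,2) (1,3) (1,4) (1,5) (2,2) (2,3) (2,4) (2,5) (3,4) (3,5) (4,4) (4,5) (5,4) (5,5)] -> total=19
Click 3 (3,4) count=1: revealed 0 new [(none)] -> total=19
Click 4 (1,1) count=4: revealed 1 new [(1,1)] -> total=20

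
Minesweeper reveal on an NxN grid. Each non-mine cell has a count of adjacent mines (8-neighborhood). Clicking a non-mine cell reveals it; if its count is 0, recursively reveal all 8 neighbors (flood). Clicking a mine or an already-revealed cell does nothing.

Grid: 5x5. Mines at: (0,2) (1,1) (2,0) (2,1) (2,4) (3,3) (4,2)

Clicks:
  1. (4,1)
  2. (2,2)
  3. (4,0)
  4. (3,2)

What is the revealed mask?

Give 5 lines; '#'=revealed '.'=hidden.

Answer: .....
.....
..#..
###..
##...

Derivation:
Click 1 (4,1) count=1: revealed 1 new [(4,1)] -> total=1
Click 2 (2,2) count=3: revealed 1 new [(2,2)] -> total=2
Click 3 (4,0) count=0: revealed 3 new [(3,0) (3,1) (4,0)] -> total=5
Click 4 (3,2) count=3: revealed 1 new [(3,2)] -> total=6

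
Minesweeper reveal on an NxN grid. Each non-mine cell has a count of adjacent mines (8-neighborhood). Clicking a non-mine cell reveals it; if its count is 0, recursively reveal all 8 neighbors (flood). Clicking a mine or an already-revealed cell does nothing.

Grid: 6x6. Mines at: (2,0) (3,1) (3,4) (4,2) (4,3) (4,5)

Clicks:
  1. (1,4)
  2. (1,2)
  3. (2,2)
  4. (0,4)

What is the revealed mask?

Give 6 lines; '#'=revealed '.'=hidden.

Click 1 (1,4) count=0: revealed 17 new [(0,0) (0,1) (0,2) (0,3) (0,4) (0,5) (1,0) (1,1) (1,2) (1,3) (1,4) (1,5) (2,1) (2,2) (2,3) (2,4) (2,5)] -> total=17
Click 2 (1,2) count=0: revealed 0 new [(none)] -> total=17
Click 3 (2,2) count=1: revealed 0 new [(none)] -> total=17
Click 4 (0,4) count=0: revealed 0 new [(none)] -> total=17

Answer: ######
######
.#####
......
......
......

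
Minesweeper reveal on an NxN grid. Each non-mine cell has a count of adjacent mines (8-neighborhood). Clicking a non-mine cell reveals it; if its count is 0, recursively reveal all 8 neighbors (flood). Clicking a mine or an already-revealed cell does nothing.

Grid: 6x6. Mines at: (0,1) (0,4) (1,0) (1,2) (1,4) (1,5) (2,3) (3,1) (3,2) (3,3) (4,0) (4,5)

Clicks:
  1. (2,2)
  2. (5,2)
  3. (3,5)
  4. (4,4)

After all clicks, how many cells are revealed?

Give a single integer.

Answer: 10

Derivation:
Click 1 (2,2) count=5: revealed 1 new [(2,2)] -> total=1
Click 2 (5,2) count=0: revealed 8 new [(4,1) (4,2) (4,3) (4,4) (5,1) (5,2) (5,3) (5,4)] -> total=9
Click 3 (3,5) count=1: revealed 1 new [(3,5)] -> total=10
Click 4 (4,4) count=2: revealed 0 new [(none)] -> total=10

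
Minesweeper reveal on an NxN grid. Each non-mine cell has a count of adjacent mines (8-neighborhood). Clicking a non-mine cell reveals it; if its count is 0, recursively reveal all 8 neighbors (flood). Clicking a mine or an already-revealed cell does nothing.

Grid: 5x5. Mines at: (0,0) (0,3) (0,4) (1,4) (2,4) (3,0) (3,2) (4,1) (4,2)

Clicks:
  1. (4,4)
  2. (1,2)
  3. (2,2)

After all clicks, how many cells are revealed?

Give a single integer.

Answer: 6

Derivation:
Click 1 (4,4) count=0: revealed 4 new [(3,3) (3,4) (4,3) (4,4)] -> total=4
Click 2 (1,2) count=1: revealed 1 new [(1,2)] -> total=5
Click 3 (2,2) count=1: revealed 1 new [(2,2)] -> total=6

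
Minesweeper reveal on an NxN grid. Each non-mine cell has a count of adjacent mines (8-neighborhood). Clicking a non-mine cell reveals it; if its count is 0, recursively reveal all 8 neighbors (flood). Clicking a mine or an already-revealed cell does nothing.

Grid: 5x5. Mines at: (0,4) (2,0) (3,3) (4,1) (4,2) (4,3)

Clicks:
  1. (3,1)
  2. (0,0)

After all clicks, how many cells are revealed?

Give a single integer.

Answer: 12

Derivation:
Click 1 (3,1) count=3: revealed 1 new [(3,1)] -> total=1
Click 2 (0,0) count=0: revealed 11 new [(0,0) (0,1) (0,2) (0,3) (1,0) (1,1) (1,2) (1,3) (2,1) (2,2) (2,3)] -> total=12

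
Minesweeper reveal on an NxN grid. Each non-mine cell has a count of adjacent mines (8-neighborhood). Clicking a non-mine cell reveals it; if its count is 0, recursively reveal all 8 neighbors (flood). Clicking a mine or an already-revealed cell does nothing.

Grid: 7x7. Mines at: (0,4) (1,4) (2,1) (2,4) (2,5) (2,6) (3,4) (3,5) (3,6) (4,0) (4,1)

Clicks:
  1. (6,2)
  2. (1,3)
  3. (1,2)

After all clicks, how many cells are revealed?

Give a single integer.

Click 1 (6,2) count=0: revealed 19 new [(4,2) (4,3) (4,4) (4,5) (4,6) (5,0) (5,1) (5,2) (5,3) (5,4) (5,5) (5,6) (6,0) (6,1) (6,2) (6,3) (6,4) (6,5) (6,6)] -> total=19
Click 2 (1,3) count=3: revealed 1 new [(1,3)] -> total=20
Click 3 (1,2) count=1: revealed 1 new [(1,2)] -> total=21

Answer: 21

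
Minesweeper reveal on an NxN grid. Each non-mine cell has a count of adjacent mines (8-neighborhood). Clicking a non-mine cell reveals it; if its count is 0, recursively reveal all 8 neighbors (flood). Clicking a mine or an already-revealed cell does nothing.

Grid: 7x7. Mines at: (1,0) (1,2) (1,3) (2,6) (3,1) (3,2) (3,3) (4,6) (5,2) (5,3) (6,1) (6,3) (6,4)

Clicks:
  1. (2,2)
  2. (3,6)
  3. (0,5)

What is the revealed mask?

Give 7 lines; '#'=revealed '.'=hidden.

Click 1 (2,2) count=5: revealed 1 new [(2,2)] -> total=1
Click 2 (3,6) count=2: revealed 1 new [(3,6)] -> total=2
Click 3 (0,5) count=0: revealed 6 new [(0,4) (0,5) (0,6) (1,4) (1,5) (1,6)] -> total=8

Answer: ....###
....###
..#....
......#
.......
.......
.......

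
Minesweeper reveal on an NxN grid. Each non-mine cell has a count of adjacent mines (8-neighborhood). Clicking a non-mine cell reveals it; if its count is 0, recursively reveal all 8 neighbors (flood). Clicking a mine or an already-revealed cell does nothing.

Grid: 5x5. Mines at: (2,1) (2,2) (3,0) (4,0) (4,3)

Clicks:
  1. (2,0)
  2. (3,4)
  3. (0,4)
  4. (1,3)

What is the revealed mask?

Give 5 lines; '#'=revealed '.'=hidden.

Answer: #####
#####
#..##
...##
.....

Derivation:
Click 1 (2,0) count=2: revealed 1 new [(2,0)] -> total=1
Click 2 (3,4) count=1: revealed 1 new [(3,4)] -> total=2
Click 3 (0,4) count=0: revealed 13 new [(0,0) (0,1) (0,2) (0,3) (0,4) (1,0) (1,1) (1,2) (1,3) (1,4) (2,3) (2,4) (3,3)] -> total=15
Click 4 (1,3) count=1: revealed 0 new [(none)] -> total=15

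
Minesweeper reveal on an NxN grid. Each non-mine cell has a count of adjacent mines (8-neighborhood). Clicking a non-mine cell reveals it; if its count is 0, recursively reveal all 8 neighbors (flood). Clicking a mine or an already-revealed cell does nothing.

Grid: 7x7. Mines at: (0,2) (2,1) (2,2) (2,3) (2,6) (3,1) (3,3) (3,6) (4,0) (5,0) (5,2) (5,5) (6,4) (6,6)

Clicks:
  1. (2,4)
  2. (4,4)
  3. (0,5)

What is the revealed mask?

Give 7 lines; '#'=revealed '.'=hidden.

Click 1 (2,4) count=2: revealed 1 new [(2,4)] -> total=1
Click 2 (4,4) count=2: revealed 1 new [(4,4)] -> total=2
Click 3 (0,5) count=0: revealed 8 new [(0,3) (0,4) (0,5) (0,6) (1,3) (1,4) (1,5) (1,6)] -> total=10

Answer: ...####
...####
....#..
.......
....#..
.......
.......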